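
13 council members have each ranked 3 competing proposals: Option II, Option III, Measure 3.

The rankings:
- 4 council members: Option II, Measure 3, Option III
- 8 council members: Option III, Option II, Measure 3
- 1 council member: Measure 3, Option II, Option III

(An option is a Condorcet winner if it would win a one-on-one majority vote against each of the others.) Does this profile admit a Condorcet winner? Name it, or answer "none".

Option III

Head-to-head results (13 council members):
Option II vs Option III: 5 to 8, Option III.
Option II vs Measure 3: 4+8 = 12 for Option II, 1 for Measure 3 — Option II by 12–1.
Option III vs Measure 3: 8 to 5, Option III.
Option III wins every pairwise contest, so Option III is the Condorcet winner.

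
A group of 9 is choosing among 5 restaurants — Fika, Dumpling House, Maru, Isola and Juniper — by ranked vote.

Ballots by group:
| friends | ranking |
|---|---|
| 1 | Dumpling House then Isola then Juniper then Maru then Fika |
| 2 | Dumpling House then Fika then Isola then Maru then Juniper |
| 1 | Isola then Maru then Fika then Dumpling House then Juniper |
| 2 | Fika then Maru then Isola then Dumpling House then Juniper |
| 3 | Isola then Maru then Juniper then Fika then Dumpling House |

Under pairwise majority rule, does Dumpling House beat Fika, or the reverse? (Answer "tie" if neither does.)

Fika

Ballots ranking Dumpling House above Fika: 1 + 2 = 3.
Ballots ranking Fika above Dumpling House: 9 − 3 = 6.
Fika wins the head-to-head 6–3.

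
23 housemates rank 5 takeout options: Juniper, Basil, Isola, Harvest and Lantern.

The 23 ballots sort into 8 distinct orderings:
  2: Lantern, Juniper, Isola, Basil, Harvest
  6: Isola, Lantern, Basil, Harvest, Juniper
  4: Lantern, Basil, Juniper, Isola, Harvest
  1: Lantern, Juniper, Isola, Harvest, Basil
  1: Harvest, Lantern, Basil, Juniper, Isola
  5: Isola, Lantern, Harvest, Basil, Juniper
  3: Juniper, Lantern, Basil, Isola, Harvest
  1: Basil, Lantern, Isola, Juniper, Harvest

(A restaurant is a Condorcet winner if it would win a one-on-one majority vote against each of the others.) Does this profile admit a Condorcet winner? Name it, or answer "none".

Head-to-head results (23 friends):
Juniper–Basil: Basil 17–6.
Juniper–Isola: Isola 12–11.
Juniper vs Harvest: Harvest, 12–11.
Juniper vs Lantern: Lantern wins 20–3.
Basil vs Isola: Isola wins 14–9.
Basil–Harvest: Basil 16–7.
Basil–Lantern: Lantern 22–1.
Isola vs Harvest: Isola, 22–1.
Isola vs Lantern: Lantern wins 12–11.
Harvest–Lantern: Lantern 22–1.
Lantern defeats every rival head-to-head and is the Condorcet winner.

Lantern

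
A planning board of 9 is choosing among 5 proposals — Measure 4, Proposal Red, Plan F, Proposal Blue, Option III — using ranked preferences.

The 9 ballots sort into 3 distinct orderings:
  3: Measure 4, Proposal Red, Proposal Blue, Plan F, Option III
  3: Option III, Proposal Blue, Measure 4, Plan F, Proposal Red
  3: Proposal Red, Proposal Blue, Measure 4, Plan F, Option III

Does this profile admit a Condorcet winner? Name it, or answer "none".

none

Check each pair by majority over 9 ballots:
Measure 4 vs Proposal Red: Measure 4, 6–3.
Measure 4 vs Plan F: Measure 4 wins 9–0.
Measure 4–Proposal Blue: Proposal Blue 6–3.
Measure 4 vs Option III: Measure 4, 6–3.
Proposal Red vs Plan F: Proposal Red wins 6–3.
Proposal Red vs Proposal Blue: Proposal Red wins 6–3.
Proposal Red vs Option III: Proposal Red, 6–3.
Plan F vs Proposal Blue: Proposal Blue, 9–0.
Plan F–Option III: Plan F 6–3.
Proposal Blue vs Option III: Proposal Blue wins 6–3.
Every option loses at least once (Measure 4 loses to Proposal Blue; Proposal Red loses to Measure 4; Plan F loses to Measure 4; Proposal Blue loses to Proposal Red; Option III loses to Measure 4). The majority relation contains the cycle Measure 4 beats Proposal Red beats Proposal Blue beats Measure 4, so there is no Condorcet winner.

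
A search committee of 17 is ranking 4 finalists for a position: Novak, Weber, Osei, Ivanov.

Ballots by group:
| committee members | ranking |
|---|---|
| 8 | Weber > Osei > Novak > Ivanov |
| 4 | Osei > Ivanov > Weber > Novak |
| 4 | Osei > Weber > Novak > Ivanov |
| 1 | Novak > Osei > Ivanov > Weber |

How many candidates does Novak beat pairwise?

Novak against each rival (17 committee members):
Novak vs Weber: 1 to 16, Weber.
Novak vs Osei: 1 for Novak, 16 for Osei — Osei by 16–1.
Novak vs Ivanov: Novak is ranked higher on 8+4+1 = 13 ballots, Ivanov on 4. Novak wins 13–4.
Novak beats Ivanov; loses to Weber, Osei — 1 pairwise win.

1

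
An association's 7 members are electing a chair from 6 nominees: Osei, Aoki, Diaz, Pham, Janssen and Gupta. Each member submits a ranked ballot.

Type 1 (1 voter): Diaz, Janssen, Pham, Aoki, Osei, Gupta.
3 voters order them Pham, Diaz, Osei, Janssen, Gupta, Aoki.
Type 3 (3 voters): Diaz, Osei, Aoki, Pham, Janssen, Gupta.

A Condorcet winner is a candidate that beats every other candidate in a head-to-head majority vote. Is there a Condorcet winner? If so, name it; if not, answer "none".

Diaz

Check each pair by majority over 7 ballots:
Osei vs Aoki: Osei preferred on 3+3 = 6 ballots; Osei wins 6–1.
Osei vs Diaz: Osei preferred on 0 ballots; Diaz wins 7–0.
Osei vs Pham: Osei is ranked higher on 3 ballots, Pham on 4. Pham wins 4–3.
Osei vs Janssen: 6 to 1, Osei.
Osei vs Gupta: Osei is ranked higher on 1+3+3 = 7 ballots, Gupta on 0. Osei wins 7–0.
Aoki–Diaz: Diaz 7–0.
Aoki vs Pham: 3 for Aoki, 4 for Pham — Pham by 4–3.
Aoki vs Janssen: Janssen wins 4–3.
Aoki vs Gupta: Aoki wins 4–3.
Diaz vs Pham: Diaz is ranked higher on 1+3 = 4 ballots, Pham on 3. Diaz wins 4–3.
Diaz vs Janssen: Diaz wins 7–0.
Diaz vs Gupta: 1+3+3 = 7 for Diaz, 0 for Gupta — Diaz by 7–0.
Pham vs Janssen: Pham is ranked higher on 3+3 = 6 ballots, Janssen on 1. Pham wins 6–1.
Pham vs Gupta: 7 to 0, Pham.
Janssen vs Gupta: Janssen, 7–0.
Diaz beats each of Osei, Aoki, Pham, Janssen, Gupta — Diaz is the Condorcet winner.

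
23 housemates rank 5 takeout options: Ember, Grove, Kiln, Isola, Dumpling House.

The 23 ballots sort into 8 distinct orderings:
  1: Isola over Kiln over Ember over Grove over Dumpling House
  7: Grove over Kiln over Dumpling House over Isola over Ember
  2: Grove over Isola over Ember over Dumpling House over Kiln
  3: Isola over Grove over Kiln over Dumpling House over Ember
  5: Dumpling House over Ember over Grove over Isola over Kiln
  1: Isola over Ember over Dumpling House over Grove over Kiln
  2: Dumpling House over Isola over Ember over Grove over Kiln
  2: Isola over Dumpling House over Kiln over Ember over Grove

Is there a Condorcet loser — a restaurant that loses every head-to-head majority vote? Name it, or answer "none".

Head-to-head results (23 friends):
Ember vs Grove: 1+5+1+2+2 = 11 for Ember, 12 for Grove — Grove by 12–11.
Ember vs Kiln: 2+5+1+2 = 10 for Ember, 13 for Kiln — Kiln by 13–10.
Ember vs Isola: Isola wins 18–5.
Ember vs Dumpling House: Ember preferred on 1+2+1 = 4 ballots; Dumpling House wins 19–4.
Grove vs Kiln: Grove, 20–3.
Grove–Isola: Grove 14–9.
Grove–Dumpling House: Grove 13–10.
Kiln vs Isola: 7 for Kiln, 16 for Isola — Isola by 16–7.
Kiln vs Dumpling House: 1+7+3 = 11 for Kiln, 12 for Dumpling House — Dumpling House by 12–11.
Isola vs Dumpling House: Dumpling House wins 14–9.
Ember loses to every other restaurant — it is the Condorcet loser.

Ember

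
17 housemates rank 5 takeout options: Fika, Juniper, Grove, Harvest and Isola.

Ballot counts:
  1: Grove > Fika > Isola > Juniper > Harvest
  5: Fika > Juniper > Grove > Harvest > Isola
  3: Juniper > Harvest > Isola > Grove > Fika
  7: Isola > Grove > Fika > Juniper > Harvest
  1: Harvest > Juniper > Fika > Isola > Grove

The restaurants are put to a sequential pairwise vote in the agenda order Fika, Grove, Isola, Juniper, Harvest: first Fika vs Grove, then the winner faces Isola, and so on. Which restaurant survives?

Juniper

Round 1: Fika vs Grove — 6–11, Grove advances.
Round 2: Grove vs Isola — 6–11, Isola advances.
Round 3: Isola vs Juniper — 8–9, Juniper advances.
Round 4: Juniper vs Harvest — 16–1, Juniper advances.
The agenda winner is Juniper.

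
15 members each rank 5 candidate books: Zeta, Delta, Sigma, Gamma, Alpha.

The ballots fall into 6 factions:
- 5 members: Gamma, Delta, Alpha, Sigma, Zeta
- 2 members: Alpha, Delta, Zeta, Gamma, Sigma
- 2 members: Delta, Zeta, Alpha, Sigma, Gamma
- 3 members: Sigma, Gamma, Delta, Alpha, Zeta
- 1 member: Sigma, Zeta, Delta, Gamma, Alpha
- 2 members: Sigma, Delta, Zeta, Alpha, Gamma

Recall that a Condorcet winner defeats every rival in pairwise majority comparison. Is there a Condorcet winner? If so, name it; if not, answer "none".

Head-to-head results (15 members):
Zeta vs Delta: Delta, 14–1.
Zeta vs Sigma: Sigma wins 11–4.
Zeta vs Gamma: Gamma, 8–7.
Zeta vs Alpha: Alpha wins 10–5.
Delta vs Sigma: Delta, 9–6.
Delta–Gamma: Gamma 8–7.
Delta vs Alpha: Delta wins 13–2.
Sigma vs Gamma: Sigma, 8–7.
Sigma–Alpha: Alpha 9–6.
Gamma–Alpha: Gamma 9–6.
No book is unbeaten: Zeta loses to Delta; Delta loses to Gamma; Sigma loses to Delta; Gamma loses to Sigma; Alpha loses to Delta. In particular Delta beats Sigma beats Gamma beats Delta is a majority cycle — no Condorcet winner exists.

none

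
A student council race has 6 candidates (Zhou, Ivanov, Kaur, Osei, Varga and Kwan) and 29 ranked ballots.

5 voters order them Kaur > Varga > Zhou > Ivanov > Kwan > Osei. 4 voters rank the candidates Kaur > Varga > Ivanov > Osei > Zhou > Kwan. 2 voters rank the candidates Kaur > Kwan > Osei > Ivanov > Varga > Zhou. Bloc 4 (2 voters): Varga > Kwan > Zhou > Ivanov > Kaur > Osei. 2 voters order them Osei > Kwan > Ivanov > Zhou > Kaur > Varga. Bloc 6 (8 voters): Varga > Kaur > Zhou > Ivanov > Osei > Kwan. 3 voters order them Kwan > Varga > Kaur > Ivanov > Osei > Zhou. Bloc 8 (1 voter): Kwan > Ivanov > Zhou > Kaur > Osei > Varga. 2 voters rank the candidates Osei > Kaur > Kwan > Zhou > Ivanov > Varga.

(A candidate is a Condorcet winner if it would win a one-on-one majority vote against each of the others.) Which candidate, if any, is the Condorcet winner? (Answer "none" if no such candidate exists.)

Kaur

Head-to-head results (29 voters):
Zhou vs Ivanov: Zhou is ranked higher on 5+2+8+2 = 17 ballots, Ivanov on 12. Zhou wins 17–12.
Zhou vs Kaur: Zhou is ranked higher on 2+2+1 = 5 ballots, Kaur on 24. Kaur wins 24–5.
Zhou vs Osei: 16 to 13, Zhou.
Zhou vs Varga: Zhou preferred on 2+1+2 = 5 ballots; Varga wins 24–5.
Zhou vs Kwan: 5+4+8 = 17 for Zhou, 12 for Kwan — Zhou by 17–12.
Ivanov vs Kaur: 5 to 24, Kaur.
Ivanov vs Osei: 23 to 6, Ivanov.
Ivanov vs Varga: 2+2+1+2 = 7 for Ivanov, 22 for Varga — Varga by 22–7.
Ivanov vs Kwan: Ivanov preferred on 5+4+8 = 17 ballots; Ivanov wins 17–12.
Kaur vs Osei: 25 for Kaur, 4 for Osei — Kaur by 25–4.
Kaur vs Varga: 5+4+2+2+1+2 = 16 for Kaur, 13 for Varga — Kaur by 16–13.
Kaur vs Kwan: Kaur preferred on 5+4+2+8+2 = 21 ballots; Kaur wins 21–8.
Osei vs Varga: 7 to 22, Varga.
Osei vs Kwan: Osei is ranked higher on 4+2+8+2 = 16 ballots, Kwan on 13. Osei wins 16–13.
Varga vs Kwan: 5+4+2+8 = 19 for Varga, 10 for Kwan — Varga by 19–10.
Kaur defeats every rival head-to-head and is the Condorcet winner.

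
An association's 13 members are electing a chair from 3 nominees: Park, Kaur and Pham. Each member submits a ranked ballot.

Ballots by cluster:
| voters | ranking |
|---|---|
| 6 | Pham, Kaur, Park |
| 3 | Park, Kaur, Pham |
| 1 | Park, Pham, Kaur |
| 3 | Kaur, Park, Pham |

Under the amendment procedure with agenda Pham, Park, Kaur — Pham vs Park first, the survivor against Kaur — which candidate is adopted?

Kaur

Round 1: Pham vs Park — 6–7, Park advances.
Round 2: Park vs Kaur — 4–9, Kaur advances.
Kaur survives the agenda.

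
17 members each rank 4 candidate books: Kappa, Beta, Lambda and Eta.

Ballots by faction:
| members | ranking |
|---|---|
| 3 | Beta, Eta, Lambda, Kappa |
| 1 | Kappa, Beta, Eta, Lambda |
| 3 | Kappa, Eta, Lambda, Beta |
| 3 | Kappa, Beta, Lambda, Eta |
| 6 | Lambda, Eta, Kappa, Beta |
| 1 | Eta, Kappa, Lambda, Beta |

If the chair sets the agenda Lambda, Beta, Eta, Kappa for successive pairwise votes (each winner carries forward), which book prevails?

Lambda

Round 1: Lambda vs Beta — 10–7, Lambda advances.
Round 2: Lambda vs Eta — 9–8, Lambda advances.
Round 3: Lambda vs Kappa — 9–8, Lambda advances.
The agenda winner is Lambda.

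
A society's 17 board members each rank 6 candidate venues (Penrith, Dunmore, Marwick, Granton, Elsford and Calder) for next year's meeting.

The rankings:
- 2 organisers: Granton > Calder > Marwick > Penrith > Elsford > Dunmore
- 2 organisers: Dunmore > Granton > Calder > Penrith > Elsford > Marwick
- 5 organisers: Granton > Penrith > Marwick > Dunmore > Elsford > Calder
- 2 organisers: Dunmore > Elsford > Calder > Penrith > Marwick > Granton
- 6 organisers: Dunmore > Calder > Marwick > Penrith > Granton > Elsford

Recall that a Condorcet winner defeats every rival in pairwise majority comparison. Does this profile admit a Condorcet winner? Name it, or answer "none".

Head-to-head results (17 organisers):
Penrith–Dunmore: Dunmore 10–7.
Penrith vs Marwick: Penrith wins 9–8.
Penrith vs Granton: Granton, 9–8.
Penrith vs Elsford: Penrith wins 15–2.
Penrith–Calder: Calder 12–5.
Dunmore vs Marwick: Dunmore wins 10–7.
Dunmore vs Granton: Dunmore wins 10–7.
Dunmore–Elsford: Dunmore 15–2.
Dunmore–Calder: Dunmore 15–2.
Marwick vs Granton: Granton, 9–8.
Marwick vs Elsford: Marwick, 13–4.
Marwick vs Calder: Calder, 12–5.
Granton–Elsford: Granton 15–2.
Granton–Calder: Granton 9–8.
Elsford vs Calder: Calder wins 10–7.
Only Dunmore has no losses; Dunmore is the Condorcet winner.

Dunmore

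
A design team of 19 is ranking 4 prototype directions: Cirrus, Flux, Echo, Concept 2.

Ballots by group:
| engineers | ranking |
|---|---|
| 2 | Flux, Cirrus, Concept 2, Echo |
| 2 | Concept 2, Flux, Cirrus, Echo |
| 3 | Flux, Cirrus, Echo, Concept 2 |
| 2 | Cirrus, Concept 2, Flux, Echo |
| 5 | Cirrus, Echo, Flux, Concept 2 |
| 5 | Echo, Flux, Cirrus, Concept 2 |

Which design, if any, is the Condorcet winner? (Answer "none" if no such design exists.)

none

Pairwise majorities:
Cirrus–Flux: Flux 12–7.
Cirrus–Echo: Cirrus 14–5.
Cirrus vs Concept 2: Cirrus, 17–2.
Flux vs Echo: Echo, 10–9.
Flux–Concept 2: Flux 15–4.
Echo vs Concept 2: Echo wins 13–6.
Every design loses at least once (Cirrus loses to Flux; Flux loses to Echo; Echo loses to Cirrus; Concept 2 loses to Cirrus). The majority relation contains the cycle Cirrus → Echo → Flux → Cirrus, so there is no Condorcet winner.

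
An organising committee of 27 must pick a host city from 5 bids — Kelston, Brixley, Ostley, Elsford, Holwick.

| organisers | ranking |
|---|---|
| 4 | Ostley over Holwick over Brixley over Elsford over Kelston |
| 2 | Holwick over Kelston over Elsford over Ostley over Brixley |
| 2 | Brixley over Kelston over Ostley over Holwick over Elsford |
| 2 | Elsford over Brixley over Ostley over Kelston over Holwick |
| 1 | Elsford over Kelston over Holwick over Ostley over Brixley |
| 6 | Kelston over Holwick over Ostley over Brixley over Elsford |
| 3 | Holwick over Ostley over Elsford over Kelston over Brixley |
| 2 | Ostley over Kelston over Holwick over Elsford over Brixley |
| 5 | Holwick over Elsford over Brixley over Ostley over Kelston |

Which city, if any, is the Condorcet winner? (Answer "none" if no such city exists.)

Head-to-head results (27 organisers):
Kelston vs Brixley: Kelston is ranked higher on 2+1+6+3+2 = 14 ballots, Brixley on 13. Kelston wins 14–13.
Kelston vs Ostley: 2+2+1+6 = 11 for Kelston, 16 for Ostley — Ostley by 16–11.
Kelston vs Elsford: Kelston is ranked higher on 2+2+6+2 = 12 ballots, Elsford on 15. Elsford wins 15–12.
Kelston vs Holwick: Kelston is ranked higher on 2+2+1+6+2 = 13 ballots, Holwick on 14. Holwick wins 14–13.
Brixley vs Ostley: Brixley preferred on 2+2+5 = 9 ballots; Ostley wins 18–9.
Brixley vs Elsford: Brixley is ranked higher on 4+2+6 = 12 ballots, Elsford on 15. Elsford wins 15–12.
Brixley vs Holwick: Brixley preferred on 2+2 = 4 ballots; Holwick wins 23–4.
Ostley vs Elsford: 4+2+6+3+2 = 17 for Ostley, 10 for Elsford — Ostley by 17–10.
Ostley vs Holwick: 4+2+2+2 = 10 for Ostley, 17 for Holwick — Holwick by 17–10.
Elsford vs Holwick: 3 to 24, Holwick.
Holwick wins every pairwise contest, so Holwick is the Condorcet winner.

Holwick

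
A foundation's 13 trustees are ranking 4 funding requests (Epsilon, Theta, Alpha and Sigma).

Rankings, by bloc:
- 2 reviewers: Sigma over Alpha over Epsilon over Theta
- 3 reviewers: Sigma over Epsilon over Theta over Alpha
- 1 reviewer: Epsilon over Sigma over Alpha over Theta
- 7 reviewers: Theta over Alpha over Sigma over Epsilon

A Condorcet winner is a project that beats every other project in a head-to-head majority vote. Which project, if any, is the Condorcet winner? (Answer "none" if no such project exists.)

Theta

Pairwise majorities:
Epsilon vs Theta: Epsilon is ranked higher on 2+3+1 = 6 ballots, Theta on 7. Theta wins 7–6.
Epsilon vs Alpha: 3+1 = 4 for Epsilon, 9 for Alpha — Alpha by 9–4.
Epsilon vs Sigma: Epsilon preferred on 1 ballot; Sigma wins 12–1.
Theta vs Alpha: 3+7 = 10 for Theta, 3 for Alpha — Theta by 10–3.
Theta vs Sigma: Theta preferred on 7 ballots; Theta wins 7–6.
Alpha vs Sigma: 7 for Alpha, 6 for Sigma — Alpha by 7–6.
Only Theta has no losses; Theta is the Condorcet winner.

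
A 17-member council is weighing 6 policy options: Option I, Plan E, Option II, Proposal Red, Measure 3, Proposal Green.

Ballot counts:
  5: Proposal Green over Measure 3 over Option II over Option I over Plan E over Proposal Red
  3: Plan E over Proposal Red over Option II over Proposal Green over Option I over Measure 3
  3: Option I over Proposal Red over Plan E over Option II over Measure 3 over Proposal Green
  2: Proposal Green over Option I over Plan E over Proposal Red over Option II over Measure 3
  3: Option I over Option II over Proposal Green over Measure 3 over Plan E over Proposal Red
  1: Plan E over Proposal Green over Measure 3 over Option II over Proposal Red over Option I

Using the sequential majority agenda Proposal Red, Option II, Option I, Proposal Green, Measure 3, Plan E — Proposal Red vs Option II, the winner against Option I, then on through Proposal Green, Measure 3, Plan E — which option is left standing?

Round 1: Proposal Red vs Option II — 8–9, Option II advances.
Round 2: Option II vs Option I — 9–8, Option II advances.
Round 3: Option II vs Proposal Green — 9–8, Option II advances.
Round 4: Option II vs Measure 3 — 11–6, Option II advances.
Round 5: Option II vs Plan E — 8–9, Plan E advances.
The agenda winner is Plan E.

Plan E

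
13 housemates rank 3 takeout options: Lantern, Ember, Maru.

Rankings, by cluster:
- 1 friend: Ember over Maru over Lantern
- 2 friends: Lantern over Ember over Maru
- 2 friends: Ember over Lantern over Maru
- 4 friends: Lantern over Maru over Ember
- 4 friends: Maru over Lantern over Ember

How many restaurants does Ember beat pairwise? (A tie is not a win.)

Ember against each rival (13 friends):
Ember vs Lantern: Ember preferred on 1+2 = 3 ballots; Lantern wins 10–3.
Ember vs Maru: Ember preferred on 1+2+2 = 5 ballots; Maru wins 8–5.
Ember beats no one; loses to Lantern, Maru — 0 pairwise wins.

0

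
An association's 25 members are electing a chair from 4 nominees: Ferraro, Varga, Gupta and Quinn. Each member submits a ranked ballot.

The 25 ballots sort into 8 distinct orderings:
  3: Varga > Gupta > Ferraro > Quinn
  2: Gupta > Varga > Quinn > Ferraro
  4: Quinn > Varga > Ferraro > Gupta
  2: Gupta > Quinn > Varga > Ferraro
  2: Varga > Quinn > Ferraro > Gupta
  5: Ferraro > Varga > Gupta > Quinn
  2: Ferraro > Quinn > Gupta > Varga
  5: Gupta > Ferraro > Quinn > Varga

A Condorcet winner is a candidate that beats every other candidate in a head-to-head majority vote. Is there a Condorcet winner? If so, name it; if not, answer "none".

Pairwise majorities:
Ferraro vs Varga: Varga, 13–12.
Ferraro vs Gupta: Ferraro, 13–12.
Ferraro vs Quinn: Ferraro, 15–10.
Varga vs Gupta: Varga wins 14–11.
Varga–Quinn: Quinn 13–12.
Gupta vs Quinn: Gupta, 17–8.
Every candidate loses at least once (Ferraro loses to Varga; Varga loses to Quinn; Gupta loses to Ferraro; Quinn loses to Ferraro). The majority relation contains the cycle Ferraro beats Quinn beats Varga beats Ferraro, so there is no Condorcet winner.

none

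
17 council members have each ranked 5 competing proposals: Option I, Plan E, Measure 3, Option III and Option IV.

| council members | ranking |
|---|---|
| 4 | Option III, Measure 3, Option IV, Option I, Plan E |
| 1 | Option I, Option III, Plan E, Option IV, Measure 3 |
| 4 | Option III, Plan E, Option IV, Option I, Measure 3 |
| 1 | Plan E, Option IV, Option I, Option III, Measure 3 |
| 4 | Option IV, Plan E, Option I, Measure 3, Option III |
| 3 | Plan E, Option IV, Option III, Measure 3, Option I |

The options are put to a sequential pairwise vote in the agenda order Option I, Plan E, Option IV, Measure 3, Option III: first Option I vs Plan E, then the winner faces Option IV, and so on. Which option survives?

Round 1: Option I vs Plan E — 5–12, Plan E advances.
Round 2: Plan E vs Option IV — 9–8, Plan E advances.
Round 3: Plan E vs Measure 3 — 13–4, Plan E advances.
Round 4: Plan E vs Option III — 8–9, Option III advances.
The agenda winner is Option III.

Option III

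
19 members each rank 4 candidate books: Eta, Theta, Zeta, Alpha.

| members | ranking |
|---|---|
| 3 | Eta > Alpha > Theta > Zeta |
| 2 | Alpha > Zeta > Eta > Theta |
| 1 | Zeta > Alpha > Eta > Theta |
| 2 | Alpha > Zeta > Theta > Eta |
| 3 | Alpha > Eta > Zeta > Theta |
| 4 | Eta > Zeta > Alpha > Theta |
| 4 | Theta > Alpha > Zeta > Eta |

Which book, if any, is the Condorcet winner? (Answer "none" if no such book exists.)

Alpha

Check each pair by majority over 19 ballots:
Eta vs Theta: Eta wins 13–6.
Eta vs Zeta: Eta, 10–9.
Eta–Alpha: Alpha 12–7.
Theta vs Zeta: Zeta wins 12–7.
Theta vs Alpha: Alpha, 15–4.
Zeta vs Alpha: Alpha, 14–5.
Alpha defeats every rival head-to-head and is the Condorcet winner.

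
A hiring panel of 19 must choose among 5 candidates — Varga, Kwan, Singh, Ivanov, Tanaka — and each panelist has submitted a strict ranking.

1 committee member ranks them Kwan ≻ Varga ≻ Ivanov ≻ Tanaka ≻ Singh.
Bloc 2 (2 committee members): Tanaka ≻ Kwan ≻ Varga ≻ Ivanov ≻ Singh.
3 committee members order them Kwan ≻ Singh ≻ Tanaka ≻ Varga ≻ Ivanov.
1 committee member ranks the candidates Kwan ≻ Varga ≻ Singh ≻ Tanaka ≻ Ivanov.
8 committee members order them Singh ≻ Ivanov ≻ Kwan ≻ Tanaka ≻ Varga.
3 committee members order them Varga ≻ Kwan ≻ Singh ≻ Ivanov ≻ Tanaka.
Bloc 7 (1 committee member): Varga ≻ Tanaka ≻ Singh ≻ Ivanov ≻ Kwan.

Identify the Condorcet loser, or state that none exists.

Head-to-head results (19 committee members):
Varga vs Kwan: 3+1 = 4 for Varga, 15 for Kwan — Kwan by 15–4.
Varga vs Singh: Singh wins 11–8.
Varga vs Ivanov: Varga wins 11–8.
Varga vs Tanaka: Varga is ranked higher on 1+1+3+1 = 6 ballots, Tanaka on 13. Tanaka wins 13–6.
Kwan vs Singh: 10 to 9, Kwan.
Kwan vs Ivanov: Kwan, 10–9.
Kwan vs Tanaka: Kwan preferred on 1+3+1+8+3 = 16 ballots; Kwan wins 16–3.
Singh vs Ivanov: Singh, 16–3.
Singh vs Tanaka: 15 to 4, Singh.
Ivanov vs Tanaka: Ivanov is ranked higher on 1+8+3 = 12 ballots, Tanaka on 7. Ivanov wins 12–7.
No candidate is winless: Varga beats Ivanov; Kwan beats Varga; Singh beats Varga; Ivanov beats Tanaka; Tanaka beats Varga. There is no Condorcet loser.

none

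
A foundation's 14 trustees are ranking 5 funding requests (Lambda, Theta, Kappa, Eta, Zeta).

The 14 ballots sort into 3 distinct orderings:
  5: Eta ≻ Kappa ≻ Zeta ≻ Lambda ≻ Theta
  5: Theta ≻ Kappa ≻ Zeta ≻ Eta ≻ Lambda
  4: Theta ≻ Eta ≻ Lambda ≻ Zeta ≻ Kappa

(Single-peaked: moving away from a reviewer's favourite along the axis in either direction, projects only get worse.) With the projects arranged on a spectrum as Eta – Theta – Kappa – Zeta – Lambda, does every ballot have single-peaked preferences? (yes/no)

Axis positions: Eta=1, Theta=2, Kappa=3, Zeta=4, Lambda=5.
Type 1: ranking walks positions 1-3-4-5-2; Kappa is ranked above Theta even though Theta lies between Kappa and the peak Eta on the axis — preferences dip and rise again. Not single-peaked.
Type 2 (peak Theta at position 2): ranking walks positions 2-3-4-1-5, expanding outward from the peak — single-peaked.
Type 3: ranking walks positions 2-1-5-4-3; Lambda is ranked above Kappa even though Kappa lies between Lambda and the peak Theta on the axis — preferences dip and rise again. Not single-peaked.
Type 1 violates single-peakedness, so the profile is not single-peaked on this axis.

no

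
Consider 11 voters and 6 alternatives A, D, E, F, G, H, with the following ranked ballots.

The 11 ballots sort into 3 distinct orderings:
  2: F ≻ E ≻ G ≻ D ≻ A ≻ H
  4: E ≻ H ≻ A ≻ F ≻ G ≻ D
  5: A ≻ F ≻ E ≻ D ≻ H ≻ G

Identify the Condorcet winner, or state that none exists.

Head-to-head results (11 voters):
A vs D: 4+5 = 9 for A, 2 for D — A by 9–2.
A–E: E 6–5.
A vs F: 9 to 2, A.
A vs G: A wins 9–2.
A vs H: A, 7–4.
D vs E: 0 to 11, E.
D vs F: D preferred on 0 ballots; F wins 11–0.
D vs G: G wins 6–5.
D vs H: 7 to 4, D.
E vs F: F, 7–4.
E–G: E 11–0.
E vs H: E, 11–0.
F vs G: 11 to 0, F.
F vs H: F preferred on 2+5 = 7 ballots; F wins 7–4.
G vs H: G is ranked higher on 2 ballots, H on 9. H wins 9–2.
Each alternative drops at least one matchup (A loses to E; D loses to A; E loses to F; F loses to A; G loses to A; H loses to A); the cycle A beats F beats E beats A rules out a Condorcet winner.

none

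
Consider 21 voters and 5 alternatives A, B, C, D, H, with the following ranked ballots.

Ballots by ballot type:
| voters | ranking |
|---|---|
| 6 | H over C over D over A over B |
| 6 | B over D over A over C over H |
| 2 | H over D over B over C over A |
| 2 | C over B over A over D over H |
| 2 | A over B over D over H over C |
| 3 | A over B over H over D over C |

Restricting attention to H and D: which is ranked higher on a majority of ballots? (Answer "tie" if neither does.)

H

Ballots ranking H above D: 6 + 2 + 3 = 11.
Ballots ranking D above H: 21 − 11 = 10.
H wins the head-to-head 11–10.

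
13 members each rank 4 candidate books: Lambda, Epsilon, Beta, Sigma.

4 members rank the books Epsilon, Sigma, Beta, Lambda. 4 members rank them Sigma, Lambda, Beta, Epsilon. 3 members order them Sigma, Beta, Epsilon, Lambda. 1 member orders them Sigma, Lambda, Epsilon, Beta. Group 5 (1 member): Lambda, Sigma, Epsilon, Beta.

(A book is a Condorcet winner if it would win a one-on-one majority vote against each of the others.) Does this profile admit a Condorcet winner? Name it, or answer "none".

Pairwise majorities:
Lambda vs Epsilon: Lambda preferred on 4+1+1 = 6 ballots; Epsilon wins 7–6.
Lambda vs Beta: 4+1+1 = 6 for Lambda, 7 for Beta — Beta by 7–6.
Lambda vs Sigma: Lambda is ranked higher on 1 ballot, Sigma on 12. Sigma wins 12–1.
Epsilon vs Beta: 4+1+1 = 6 for Epsilon, 7 for Beta — Beta by 7–6.
Epsilon vs Sigma: Epsilon is ranked higher on 4 ballots, Sigma on 9. Sigma wins 9–4.
Beta vs Sigma: 0 to 13, Sigma.
Sigma beats each of Lambda, Epsilon, Beta — Sigma is the Condorcet winner.

Sigma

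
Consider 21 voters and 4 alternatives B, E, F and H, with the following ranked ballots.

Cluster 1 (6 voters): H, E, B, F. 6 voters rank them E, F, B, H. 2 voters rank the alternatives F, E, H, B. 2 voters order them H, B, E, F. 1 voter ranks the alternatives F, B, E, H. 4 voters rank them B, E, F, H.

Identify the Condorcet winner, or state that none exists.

E

Check each pair by majority over 21 ballots:
B vs E: 2+1+4 = 7 for B, 14 for E — E by 14–7.
B vs F: 6+2+4 = 12 for B, 9 for F — B by 12–9.
B vs H: B preferred on 6+1+4 = 11 ballots; B wins 11–10.
E vs F: E is ranked higher on 6+6+2+4 = 18 ballots, F on 3. E wins 18–3.
E vs H: 13 to 8, E.
F vs H: 13 to 8, F.
Only E has no losses; E is the Condorcet winner.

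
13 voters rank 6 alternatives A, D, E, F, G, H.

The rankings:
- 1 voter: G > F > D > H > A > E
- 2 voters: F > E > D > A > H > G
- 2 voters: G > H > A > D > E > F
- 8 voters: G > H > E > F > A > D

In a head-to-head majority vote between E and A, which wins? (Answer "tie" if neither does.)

Ballots ranking E above A: 2 + 8 = 10.
Ballots ranking A above E: 13 − 10 = 3.
E wins the head-to-head 10–3.

E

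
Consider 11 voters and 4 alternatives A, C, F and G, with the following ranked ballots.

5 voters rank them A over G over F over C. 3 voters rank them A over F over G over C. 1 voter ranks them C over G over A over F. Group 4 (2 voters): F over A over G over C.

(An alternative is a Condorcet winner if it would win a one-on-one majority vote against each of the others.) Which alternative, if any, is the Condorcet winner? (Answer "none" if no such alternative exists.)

A

Pairwise majorities:
A vs C: A preferred on 5+3+2 = 10 ballots; A wins 10–1.
A vs F: A preferred on 5+3+1 = 9 ballots; A wins 9–2.
A vs G: A is ranked higher on 5+3+2 = 10 ballots, G on 1. A wins 10–1.
C vs F: C preferred on 1 ballot; F wins 10–1.
C vs G: C is ranked higher on 1 ballot, G on 10. G wins 10–1.
F vs G: F is ranked higher on 3+2 = 5 ballots, G on 6. G wins 6–5.
Only A has no losses; A is the Condorcet winner.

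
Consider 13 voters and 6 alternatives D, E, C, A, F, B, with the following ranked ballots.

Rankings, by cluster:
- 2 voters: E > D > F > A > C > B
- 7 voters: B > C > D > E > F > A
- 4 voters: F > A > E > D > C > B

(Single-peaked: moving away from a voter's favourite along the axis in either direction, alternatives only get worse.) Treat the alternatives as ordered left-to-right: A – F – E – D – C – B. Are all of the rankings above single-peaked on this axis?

Axis positions: A=1, F=2, E=3, D=4, C=5, B=6.
Cluster 1 (peak E at position 3): ranking walks positions 3-4-2-1-5-6, expanding outward from the peak — single-peaked.
Cluster 2 (peak B at position 6): ranking walks positions 6-5-4-3-2-1, expanding outward from the peak — single-peaked.
Cluster 3 (peak F at position 2): ranking walks positions 2-1-3-4-5-6, expanding outward from the peak — single-peaked.
Every ranking is single-peaked on this axis.

yes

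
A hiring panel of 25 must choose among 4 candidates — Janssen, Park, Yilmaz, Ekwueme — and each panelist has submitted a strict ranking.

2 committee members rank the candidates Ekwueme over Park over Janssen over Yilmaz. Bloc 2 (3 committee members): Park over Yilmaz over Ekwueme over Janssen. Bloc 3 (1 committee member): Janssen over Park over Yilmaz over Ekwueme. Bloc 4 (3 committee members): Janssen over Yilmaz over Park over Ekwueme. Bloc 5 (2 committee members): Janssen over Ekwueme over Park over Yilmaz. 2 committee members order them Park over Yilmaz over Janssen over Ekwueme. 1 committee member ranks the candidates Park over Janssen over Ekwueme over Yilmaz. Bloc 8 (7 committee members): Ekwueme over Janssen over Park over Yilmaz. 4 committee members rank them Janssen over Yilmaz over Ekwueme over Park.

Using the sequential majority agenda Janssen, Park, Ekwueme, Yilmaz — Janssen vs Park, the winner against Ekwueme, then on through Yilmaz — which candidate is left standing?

Round 1: Janssen vs Park — 17–8, Janssen advances.
Round 2: Janssen vs Ekwueme — 13–12, Janssen advances.
Round 3: Janssen vs Yilmaz — 20–5, Janssen advances.
The agenda winner is Janssen.

Janssen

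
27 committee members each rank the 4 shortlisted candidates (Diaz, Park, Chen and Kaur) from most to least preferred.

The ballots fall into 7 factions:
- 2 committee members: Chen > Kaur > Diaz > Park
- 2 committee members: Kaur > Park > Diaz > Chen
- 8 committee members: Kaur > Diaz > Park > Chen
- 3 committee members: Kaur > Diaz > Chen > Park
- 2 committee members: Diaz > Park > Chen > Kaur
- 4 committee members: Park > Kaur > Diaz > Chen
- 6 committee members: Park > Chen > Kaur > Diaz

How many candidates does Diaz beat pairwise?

2

Diaz against each rival (27 committee members):
Diaz vs Park: 2+8+3+2 = 15 for Diaz, 12 for Park — Diaz by 15–12.
Diaz vs Chen: Diaz, 19–8.
Diaz vs Kaur: 2 for Diaz, 25 for Kaur — Kaur by 25–2.
Diaz beats Park, Chen; loses to Kaur — 2 pairwise wins.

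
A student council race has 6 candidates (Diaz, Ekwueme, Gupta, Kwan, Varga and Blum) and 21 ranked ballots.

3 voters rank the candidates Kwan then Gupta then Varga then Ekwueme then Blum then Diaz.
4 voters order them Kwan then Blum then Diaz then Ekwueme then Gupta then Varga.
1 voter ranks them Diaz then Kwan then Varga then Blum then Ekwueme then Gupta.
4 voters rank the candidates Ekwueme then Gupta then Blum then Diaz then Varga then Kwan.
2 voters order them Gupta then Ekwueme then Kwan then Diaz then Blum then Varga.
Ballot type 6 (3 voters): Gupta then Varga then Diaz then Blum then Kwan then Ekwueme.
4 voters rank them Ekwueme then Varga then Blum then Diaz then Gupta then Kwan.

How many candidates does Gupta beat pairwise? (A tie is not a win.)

4

Gupta against each rival (21 voters):
Gupta vs Diaz: Gupta preferred on 3+4+2+3 = 12 ballots; Gupta wins 12–9.
Gupta vs Ekwueme: Gupta preferred on 3+2+3 = 8 ballots; Ekwueme wins 13–8.
Gupta–Kwan: Gupta 13–8.
Gupta vs Varga: Gupta is ranked higher on 3+4+4+2+3 = 16 ballots, Varga on 5. Gupta wins 16–5.
Gupta vs Blum: 3+4+2+3 = 12 for Gupta, 9 for Blum — Gupta by 12–9.
Gupta beats Diaz, Kwan, Varga, Blum; loses to Ekwueme — 4 pairwise wins.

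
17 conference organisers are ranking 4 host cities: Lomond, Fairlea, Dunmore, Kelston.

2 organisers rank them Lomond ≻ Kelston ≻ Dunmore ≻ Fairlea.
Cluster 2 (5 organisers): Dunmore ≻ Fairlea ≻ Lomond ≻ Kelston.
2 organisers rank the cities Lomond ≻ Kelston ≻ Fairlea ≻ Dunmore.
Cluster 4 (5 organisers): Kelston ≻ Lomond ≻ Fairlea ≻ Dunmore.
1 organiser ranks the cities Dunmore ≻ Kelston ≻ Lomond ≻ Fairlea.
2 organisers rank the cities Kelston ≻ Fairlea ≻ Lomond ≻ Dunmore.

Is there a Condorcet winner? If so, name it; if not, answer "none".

Pairwise majorities:
Lomond vs Fairlea: Lomond wins 10–7.
Lomond–Dunmore: Lomond 11–6.
Lomond vs Kelston: Lomond preferred on 2+5+2 = 9 ballots; Lomond wins 9–8.
Fairlea–Dunmore: Fairlea 9–8.
Fairlea vs Kelston: 5 for Fairlea, 12 for Kelston — Kelston by 12–5.
Dunmore–Kelston: Kelston 11–6.
Lomond defeats every rival head-to-head and is the Condorcet winner.

Lomond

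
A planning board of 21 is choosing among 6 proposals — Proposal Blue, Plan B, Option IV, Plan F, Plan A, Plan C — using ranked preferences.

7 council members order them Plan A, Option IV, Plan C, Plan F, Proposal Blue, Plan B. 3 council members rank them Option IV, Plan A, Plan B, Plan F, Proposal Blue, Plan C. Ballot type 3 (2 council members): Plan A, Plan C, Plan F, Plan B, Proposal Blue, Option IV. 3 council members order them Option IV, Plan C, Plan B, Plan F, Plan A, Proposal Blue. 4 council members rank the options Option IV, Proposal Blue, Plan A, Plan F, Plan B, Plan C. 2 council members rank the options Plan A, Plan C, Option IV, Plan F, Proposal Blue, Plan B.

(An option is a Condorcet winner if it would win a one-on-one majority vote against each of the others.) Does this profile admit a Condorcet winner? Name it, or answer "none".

Plan A

Check each pair by majority over 21 ballots:
Proposal Blue vs Plan B: 7+4+2 = 13 for Proposal Blue, 8 for Plan B — Proposal Blue by 13–8.
Proposal Blue vs Option IV: Proposal Blue is ranked higher on 2 ballots, Option IV on 19. Option IV wins 19–2.
Proposal Blue vs Plan F: Plan F wins 17–4.
Proposal Blue vs Plan A: 4 to 17, Plan A.
Proposal Blue vs Plan C: Plan C, 14–7.
Plan B vs Option IV: Plan B preferred on 2 ballots; Option IV wins 19–2.
Plan B vs Plan F: Plan B preferred on 3+3 = 6 ballots; Plan F wins 15–6.
Plan B vs Plan A: Plan A, 18–3.
Plan B–Plan C: Plan C 14–7.
Option IV–Plan F: Option IV 19–2.
Option IV vs Plan A: Plan A, 11–10.
Option IV vs Plan C: Option IV wins 17–4.
Plan F vs Plan A: 3 to 18, Plan A.
Plan F vs Plan C: Plan C, 14–7.
Plan A vs Plan C: 7+3+2+4+2 = 18 for Plan A, 3 for Plan C — Plan A by 18–3.
Plan A beats each of Proposal Blue, Plan B, Option IV, Plan F, Plan C — Plan A is the Condorcet winner.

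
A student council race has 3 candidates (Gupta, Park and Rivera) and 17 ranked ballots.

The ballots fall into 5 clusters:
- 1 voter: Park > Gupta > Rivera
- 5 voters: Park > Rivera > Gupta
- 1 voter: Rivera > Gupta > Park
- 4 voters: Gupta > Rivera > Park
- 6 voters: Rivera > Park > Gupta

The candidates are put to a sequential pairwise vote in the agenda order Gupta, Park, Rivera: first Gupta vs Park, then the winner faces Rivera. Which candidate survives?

Rivera

Round 1: Gupta vs Park — 5–12, Park advances.
Round 2: Park vs Rivera — 6–11, Rivera advances.
The agenda winner is Rivera.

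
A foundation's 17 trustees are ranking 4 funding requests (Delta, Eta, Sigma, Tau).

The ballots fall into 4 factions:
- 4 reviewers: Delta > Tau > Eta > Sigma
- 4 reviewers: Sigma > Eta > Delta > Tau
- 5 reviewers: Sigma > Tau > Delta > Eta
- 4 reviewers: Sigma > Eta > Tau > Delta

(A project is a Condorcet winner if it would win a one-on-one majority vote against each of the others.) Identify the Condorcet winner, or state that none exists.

Check each pair by majority over 17 ballots:
Delta vs Eta: 9 to 8, Delta.
Delta vs Sigma: Delta is ranked higher on 4 ballots, Sigma on 13. Sigma wins 13–4.
Delta vs Tau: Delta preferred on 4+4 = 8 ballots; Tau wins 9–8.
Eta vs Sigma: 4 for Eta, 13 for Sigma — Sigma by 13–4.
Eta vs Tau: Eta preferred on 4+4 = 8 ballots; Tau wins 9–8.
Sigma vs Tau: Sigma is ranked higher on 4+5+4 = 13 ballots, Tau on 4. Sigma wins 13–4.
Sigma wins every pairwise contest, so Sigma is the Condorcet winner.

Sigma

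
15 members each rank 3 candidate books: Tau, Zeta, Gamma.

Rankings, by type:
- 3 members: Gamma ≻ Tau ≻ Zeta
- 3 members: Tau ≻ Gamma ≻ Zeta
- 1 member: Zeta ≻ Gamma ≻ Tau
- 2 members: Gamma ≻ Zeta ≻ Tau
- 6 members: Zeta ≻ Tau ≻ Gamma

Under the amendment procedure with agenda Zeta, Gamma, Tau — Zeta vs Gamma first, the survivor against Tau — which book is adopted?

Tau

Round 1: Zeta vs Gamma — 7–8, Gamma advances.
Round 2: Gamma vs Tau — 6–9, Tau advances.
Tau survives the agenda.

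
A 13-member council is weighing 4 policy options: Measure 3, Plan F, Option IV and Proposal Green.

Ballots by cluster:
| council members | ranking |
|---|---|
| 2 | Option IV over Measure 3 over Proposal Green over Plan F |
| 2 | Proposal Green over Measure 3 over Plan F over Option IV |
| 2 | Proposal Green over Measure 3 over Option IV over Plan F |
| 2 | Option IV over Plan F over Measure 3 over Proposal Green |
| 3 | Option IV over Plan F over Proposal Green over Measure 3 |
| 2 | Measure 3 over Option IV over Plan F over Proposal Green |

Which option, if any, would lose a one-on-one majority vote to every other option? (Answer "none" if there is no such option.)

Head-to-head results (13 council members):
Measure 3 vs Plan F: Measure 3, 8–5.
Measure 3–Option IV: Option IV 7–6.
Measure 3 vs Proposal Green: Measure 3 is ranked higher on 2+2+2 = 6 ballots, Proposal Green on 7. Proposal Green wins 7–6.
Plan F vs Option IV: Plan F is ranked higher on 2 ballots, Option IV on 11. Option IV wins 11–2.
Plan F vs Proposal Green: 7 to 6, Plan F.
Option IV vs Proposal Green: Option IV, 9–4.
No option is winless: Measure 3 beats Plan F; Plan F beats Proposal Green; Option IV beats Measure 3; Proposal Green beats Measure 3. There is no Condorcet loser.

none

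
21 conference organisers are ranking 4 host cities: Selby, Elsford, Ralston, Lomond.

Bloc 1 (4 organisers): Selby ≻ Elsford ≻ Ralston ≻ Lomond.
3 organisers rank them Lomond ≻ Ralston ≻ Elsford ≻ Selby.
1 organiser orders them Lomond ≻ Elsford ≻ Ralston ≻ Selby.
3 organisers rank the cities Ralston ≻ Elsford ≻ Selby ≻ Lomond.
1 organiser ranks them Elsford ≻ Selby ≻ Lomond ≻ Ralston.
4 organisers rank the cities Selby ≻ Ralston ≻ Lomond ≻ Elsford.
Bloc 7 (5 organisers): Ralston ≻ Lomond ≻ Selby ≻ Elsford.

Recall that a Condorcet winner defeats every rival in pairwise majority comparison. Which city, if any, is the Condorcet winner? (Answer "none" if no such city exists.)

Head-to-head results (21 organisers):
Selby vs Elsford: Selby wins 13–8.
Selby–Ralston: Ralston 12–9.
Selby vs Lomond: Selby, 12–9.
Elsford vs Ralston: Elsford preferred on 4+1+1 = 6 ballots; Ralston wins 15–6.
Elsford vs Lomond: Elsford preferred on 4+3+1 = 8 ballots; Lomond wins 13–8.
Ralston–Lomond: Ralston 16–5.
Ralston defeats every rival head-to-head and is the Condorcet winner.

Ralston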